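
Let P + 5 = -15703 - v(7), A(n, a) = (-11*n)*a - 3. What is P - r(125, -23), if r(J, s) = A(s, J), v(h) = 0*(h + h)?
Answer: -47330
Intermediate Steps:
A(n, a) = -3 - 11*a*n (A(n, a) = -11*a*n - 3 = -3 - 11*a*n)
v(h) = 0 (v(h) = 0*(2*h) = 0)
r(J, s) = -3 - 11*J*s
P = -15708 (P = -5 + (-15703 - 1*0) = -5 + (-15703 + 0) = -5 - 15703 = -15708)
P - r(125, -23) = -15708 - (-3 - 11*125*(-23)) = -15708 - (-3 + 31625) = -15708 - 1*31622 = -15708 - 31622 = -47330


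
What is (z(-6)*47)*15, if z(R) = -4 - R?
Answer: 1410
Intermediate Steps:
(z(-6)*47)*15 = ((-4 - 1*(-6))*47)*15 = ((-4 + 6)*47)*15 = (2*47)*15 = 94*15 = 1410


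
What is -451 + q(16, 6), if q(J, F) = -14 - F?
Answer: -471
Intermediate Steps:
-451 + q(16, 6) = -451 + (-14 - 1*6) = -451 + (-14 - 6) = -451 - 20 = -471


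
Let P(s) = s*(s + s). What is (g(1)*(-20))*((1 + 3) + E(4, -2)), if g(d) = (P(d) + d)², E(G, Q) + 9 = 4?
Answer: 180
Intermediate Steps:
P(s) = 2*s² (P(s) = s*(2*s) = 2*s²)
E(G, Q) = -5 (E(G, Q) = -9 + 4 = -5)
g(d) = (d + 2*d²)² (g(d) = (2*d² + d)² = (d + 2*d²)²)
(g(1)*(-20))*((1 + 3) + E(4, -2)) = ((1²*(1 + 2*1)²)*(-20))*((1 + 3) - 5) = ((1*(1 + 2)²)*(-20))*(4 - 5) = ((1*3²)*(-20))*(-1) = ((1*9)*(-20))*(-1) = (9*(-20))*(-1) = -180*(-1) = 180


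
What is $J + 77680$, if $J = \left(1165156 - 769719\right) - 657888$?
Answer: $-184771$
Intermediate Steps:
$J = -262451$ ($J = 395437 - 657888 = -262451$)
$J + 77680 = -262451 + 77680 = -184771$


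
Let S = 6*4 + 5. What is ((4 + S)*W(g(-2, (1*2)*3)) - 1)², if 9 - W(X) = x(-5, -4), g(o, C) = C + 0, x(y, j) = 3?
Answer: 38809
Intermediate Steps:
g(o, C) = C
W(X) = 6 (W(X) = 9 - 1*3 = 9 - 3 = 6)
S = 29 (S = 24 + 5 = 29)
((4 + S)*W(g(-2, (1*2)*3)) - 1)² = ((4 + 29)*6 - 1)² = (33*6 - 1)² = (198 - 1)² = 197² = 38809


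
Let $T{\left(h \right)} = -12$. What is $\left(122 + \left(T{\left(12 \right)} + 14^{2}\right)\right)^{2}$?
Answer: $93636$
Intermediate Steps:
$\left(122 + \left(T{\left(12 \right)} + 14^{2}\right)\right)^{2} = \left(122 - \left(12 - 14^{2}\right)\right)^{2} = \left(122 + \left(-12 + 196\right)\right)^{2} = \left(122 + 184\right)^{2} = 306^{2} = 93636$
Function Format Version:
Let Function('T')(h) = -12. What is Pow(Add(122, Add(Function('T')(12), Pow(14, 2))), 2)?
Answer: 93636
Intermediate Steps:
Pow(Add(122, Add(Function('T')(12), Pow(14, 2))), 2) = Pow(Add(122, Add(-12, Pow(14, 2))), 2) = Pow(Add(122, Add(-12, 196)), 2) = Pow(Add(122, 184), 2) = Pow(306, 2) = 93636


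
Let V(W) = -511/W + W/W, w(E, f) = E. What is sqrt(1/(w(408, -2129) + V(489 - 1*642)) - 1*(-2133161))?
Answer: sqrt(530636564188703)/15772 ≈ 1460.5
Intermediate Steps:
V(W) = 1 - 511/W (V(W) = -511/W + 1 = 1 - 511/W)
sqrt(1/(w(408, -2129) + V(489 - 1*642)) - 1*(-2133161)) = sqrt(1/(408 + (-511 + (489 - 1*642))/(489 - 1*642)) - 1*(-2133161)) = sqrt(1/(408 + (-511 + (489 - 642))/(489 - 642)) + 2133161) = sqrt(1/(408 + (-511 - 153)/(-153)) + 2133161) = sqrt(1/(408 - 1/153*(-664)) + 2133161) = sqrt(1/(408 + 664/153) + 2133161) = sqrt(1/(63088/153) + 2133161) = sqrt(153/63088 + 2133161) = sqrt(134576861321/63088) = sqrt(530636564188703)/15772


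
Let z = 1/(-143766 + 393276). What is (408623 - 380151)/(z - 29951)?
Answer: -7104048720/7473074009 ≈ -0.95062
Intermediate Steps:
z = 1/249510 ≈ 4.0079e-6
(408623 - 380151)/(z - 29951) = (408623 - 380151)/(1/249510 - 29951) = 28472/(-7473074009/249510) = 28472*(-249510/7473074009) = -7104048720/7473074009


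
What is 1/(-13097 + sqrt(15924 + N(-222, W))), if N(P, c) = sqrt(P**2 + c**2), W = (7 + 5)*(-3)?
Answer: -1/(13097 - sqrt(15924 + 6*sqrt(1405))) ≈ -7.7102e-5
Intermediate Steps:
W = -36 (W = 12*(-3) = -36)
1/(-13097 + sqrt(15924 + N(-222, W))) = 1/(-13097 + sqrt(15924 + sqrt((-222)**2 + (-36)**2))) = 1/(-13097 + sqrt(15924 + sqrt(49284 + 1296))) = 1/(-13097 + sqrt(15924 + sqrt(50580))) = 1/(-13097 + sqrt(15924 + 6*sqrt(1405)))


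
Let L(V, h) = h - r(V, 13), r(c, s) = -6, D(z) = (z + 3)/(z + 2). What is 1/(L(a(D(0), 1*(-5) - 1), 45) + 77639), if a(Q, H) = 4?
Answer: 1/77690 ≈ 1.2872e-5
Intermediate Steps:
D(z) = (3 + z)/(2 + z)
L(V, h) = 6 + h (L(V, h) = h - 1*(-6) = h + 6 = 6 + h)
1/(L(a(D(0), 1*(-5) - 1), 45) + 77639) = 1/((6 + 45) + 77639) = 1/(51 + 77639) = 1/77690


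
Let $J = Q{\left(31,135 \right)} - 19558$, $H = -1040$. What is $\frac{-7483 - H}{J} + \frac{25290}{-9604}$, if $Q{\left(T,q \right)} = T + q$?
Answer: $- \frac{107136277}{46560192} \approx -2.301$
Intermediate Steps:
$J = -19392$ ($J = \left(31 + 135\right) - 19558 = 166 - 19558 = -19392$)
$\frac{-7483 - H}{J} + \frac{25290}{-9604} = \frac{-7483 - -1040}{-19392} + \frac{25290}{-9604} = \left(-7483 + 1040\right) \left(- \frac{1}{19392}\right) + 25290 \left(- \frac{1}{9604}\right) = \left(-6443\right) \left(- \frac{1}{19392}\right) - \frac{12645}{4802} = \frac{6443}{19392} - \frac{12645}{4802} = - \frac{107136277}{46560192}$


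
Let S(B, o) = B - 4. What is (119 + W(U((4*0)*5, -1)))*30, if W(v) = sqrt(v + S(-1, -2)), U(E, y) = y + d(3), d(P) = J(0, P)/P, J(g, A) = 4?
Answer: 3570 + 10*I*sqrt(42) ≈ 3570.0 + 64.807*I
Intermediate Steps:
d(P) = 4/P
S(B, o) = -4 + B
U(E, y) = 4/3 + y (U(E, y) = y + 4/3 = 4/3 + y)
W(v) = sqrt(-5 + v) (W(v) = sqrt(v + (-4 - 1)) = sqrt(v - 5) = sqrt(-5 + v))
(119 + W(U((4*0)*5, -1)))*30 = (119 + sqrt(-5 + (4/3 - 1)))*30 = (119 + sqrt(-5 + 1/3))*30 = (119 + sqrt(-14/3))*30 = (119 + I*sqrt(42)/3)*30 = 3570 + 10*I*sqrt(42)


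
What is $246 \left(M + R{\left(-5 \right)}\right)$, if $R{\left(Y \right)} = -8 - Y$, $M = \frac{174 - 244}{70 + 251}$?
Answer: $- \frac{84706}{107} \approx -791.64$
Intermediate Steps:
$M = - \frac{70}{321} \approx -0.21807$
$246 \left(M + R{\left(-5 \right)}\right) = 246 \left(- \frac{70}{321} - 3\right) = 246 \left(- \frac{1033}{321}\right) = - \frac{84706}{107}$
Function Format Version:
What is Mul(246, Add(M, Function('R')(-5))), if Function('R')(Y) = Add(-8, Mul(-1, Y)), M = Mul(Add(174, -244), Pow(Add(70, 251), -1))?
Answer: Rational(-84706, 107) ≈ -791.64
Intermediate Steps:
M = Rational(-70, 321) (M = Mul(-70, Pow(321, -1)) = Mul(-70, Rational(1, 321)) = Rational(-70, 321) ≈ -0.21807)
Mul(246, Add(M, Function('R')(-5))) = Mul(246, Add(Rational(-70, 321), Add(-8, Mul(-1, -5)))) = Mul(246, Add(Rational(-70, 321), Add(-8, 5))) = Mul(246, Add(Rational(-70, 321), -3)) = Mul(246, Rational(-1033, 321)) = Rational(-84706, 107)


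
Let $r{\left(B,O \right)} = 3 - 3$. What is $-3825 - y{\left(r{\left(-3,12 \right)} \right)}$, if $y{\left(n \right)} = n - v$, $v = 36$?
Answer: $-3789$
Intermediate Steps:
$r{\left(B,O \right)} = 0$
$y{\left(n \right)} = -36 + n$ ($y{\left(n \right)} = n - 36 = -36 + n$)
$-3825 - y{\left(r{\left(-3,12 \right)} \right)} = -3825 - \left(-36 + 0\right) = -3825 - -36 = -3825 + 36 = -3789$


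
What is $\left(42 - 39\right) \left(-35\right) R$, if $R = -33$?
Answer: $3465$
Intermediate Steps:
$\left(42 - 39\right) \left(-35\right) R = \left(42 - 39\right) \left(-35\right) \left(-33\right) = 3 \left(-35\right) \left(-33\right) = \left(-105\right) \left(-33\right) = 3465$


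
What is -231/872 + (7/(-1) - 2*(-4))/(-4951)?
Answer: -1144553/4317272 ≈ -0.26511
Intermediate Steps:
-231/872 + (7/(-1) - 2*(-4))/(-4951) = -231*1/872 + (7*(-1) + 8)*(-1/4951) = -231/872 + (-7 + 8)*(-1/4951) = -231/872 + 1*(-1/4951) = -231/872 - 1/4951 = -1144553/4317272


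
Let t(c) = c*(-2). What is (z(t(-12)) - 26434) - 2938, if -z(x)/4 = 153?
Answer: -29984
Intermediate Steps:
t(c) = -2*c
z(x) = -612 (z(x) = -4*153 = -612)
(z(t(-12)) - 26434) - 2938 = (-612 - 26434) - 2938 = -27046 - 2938 = -29984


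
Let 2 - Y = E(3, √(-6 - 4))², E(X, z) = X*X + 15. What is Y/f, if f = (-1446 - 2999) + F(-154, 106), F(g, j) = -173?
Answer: 287/2309 ≈ 0.12430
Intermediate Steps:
E(X, z) = 15 + X² (E(X, z) = X² + 15 = 15 + X²)
Y = -574 (Y = 2 - (15 + 3²)² = 2 - (15 + 9)² = 2 - 1*24² = 2 - 1*576 = 2 - 576 = -574)
f = -4618 (f = (-1446 - 2999) - 173 = -4445 - 173 = -4618)
Y/f = -574/(-4618) = -574*(-1/4618) = 287/2309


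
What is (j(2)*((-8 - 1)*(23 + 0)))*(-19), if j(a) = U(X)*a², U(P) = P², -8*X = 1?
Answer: 3933/16 ≈ 245.81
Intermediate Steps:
X = -⅛ (X = -⅛*1 = -⅛ ≈ -0.12500)
j(a) = a²/64 (j(a) = (-⅛)²*a² = a²/64)
(j(2)*((-8 - 1)*(23 + 0)))*(-19) = (((1/64)*2²)*((-8 - 1)*(23 + 0)))*(-19) = (((1/64)*4)*(-9*23))*(-19) = ((1/16)*(-207))*(-19) = -207/16*(-19) = 3933/16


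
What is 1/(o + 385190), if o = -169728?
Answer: 1/215462 ≈ 4.6412e-6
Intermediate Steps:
1/(o + 385190) = 1/(-169728 + 385190) = 1/215462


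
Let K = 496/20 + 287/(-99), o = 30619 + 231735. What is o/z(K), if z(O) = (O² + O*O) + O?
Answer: 64283288850/240420857 ≈ 267.38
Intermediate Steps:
o = 262354
K = 10841/495 (K = 496*(1/20) + 287*(-1/99) = 124/5 - 287/99 = 10841/495 ≈ 21.901)
z(O) = O + 2*O² (z(O) = (O² + O²) + O = 2*O² + O = O + 2*O²)
o/z(K) = 262354/((10841*(1 + 2*(10841/495))/495)) = 262354/((10841*(1 + 21682/495)/495)) = 262354/(((10841/495)*(22177/495))) = 262354/(240420857/245025) = 262354*(245025/240420857) = 64283288850/240420857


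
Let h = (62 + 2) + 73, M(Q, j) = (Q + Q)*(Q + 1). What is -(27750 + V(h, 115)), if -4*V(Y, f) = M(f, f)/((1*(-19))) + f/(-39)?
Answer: -83293705/2964 ≈ -28102.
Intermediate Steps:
M(Q, j) = 2*Q*(1 + Q) (M(Q, j) = (2*Q)*(1 + Q) = 2*Q*(1 + Q))
h = 137 (h = 64 + 73 = 137)
V(Y, f) = f/156 + f*(1 + f)/38 (V(Y, f) = -((2*f*(1 + f))/((1*(-19))) + f/(-39))/4 = -((2*f*(1 + f))/(-19) + f*(-1/39))/4 = -((2*f*(1 + f))*(-1/19) - f/39)/4 = -(-2*f*(1 + f)/19 - f/39)/4 = -(-f/39 - 2*f*(1 + f)/19)/4 = f/156 + f*(1 + f)/38)
-(27750 + V(h, 115)) = -(27750 + (1/2964)*115*(97 + 78*115)) = -(27750 + (1/2964)*115*(97 + 8970)) = -(27750 + (1/2964)*115*9067) = -(27750 + 1042705/2964) = -1*83293705/2964 = -83293705/2964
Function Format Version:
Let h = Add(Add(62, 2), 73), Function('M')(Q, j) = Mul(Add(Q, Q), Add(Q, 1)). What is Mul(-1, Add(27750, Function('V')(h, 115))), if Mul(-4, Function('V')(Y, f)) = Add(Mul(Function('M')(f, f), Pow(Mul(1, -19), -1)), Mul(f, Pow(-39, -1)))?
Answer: Rational(-83293705, 2964) ≈ -28102.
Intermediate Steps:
Function('M')(Q, j) = Mul(2, Q, Add(1, Q)) (Function('M')(Q, j) = Mul(Mul(2, Q), Add(1, Q)) = Mul(2, Q, Add(1, Q)))
h = 137 (h = Add(64, 73) = 137)
Function('V')(Y, f) = Add(Mul(Rational(1, 156), f), Mul(Rational(1, 38), f, Add(1, f))) (Function('V')(Y, f) = Mul(Rational(-1, 4), Add(Mul(Mul(2, f, Add(1, f)), Pow(Mul(1, -19), -1)), Mul(f, Pow(-39, -1)))) = Mul(Rational(-1, 4), Add(Mul(Mul(2, f, Add(1, f)), Pow(-19, -1)), Mul(f, Rational(-1, 39)))) = Mul(Rational(-1, 4), Add(Mul(Mul(2, f, Add(1, f)), Rational(-1, 19)), Mul(Rational(-1, 39), f))) = Mul(Rational(-1, 4), Add(Mul(Rational(-2, 19), f, Add(1, f)), Mul(Rational(-1, 39), f))) = Mul(Rational(-1, 4), Add(Mul(Rational(-1, 39), f), Mul(Rational(-2, 19), f, Add(1, f)))) = Add(Mul(Rational(1, 156), f), Mul(Rational(1, 38), f, Add(1, f))))
Mul(-1, Add(27750, Function('V')(h, 115))) = Mul(-1, Add(27750, Mul(Rational(1, 2964), 115, Add(97, Mul(78, 115))))) = Mul(-1, Add(27750, Mul(Rational(1, 2964), 115, Add(97, 8970)))) = Mul(-1, Add(27750, Mul(Rational(1, 2964), 115, 9067))) = Mul(-1, Add(27750, Rational(1042705, 2964))) = Mul(-1, Rational(83293705, 2964)) = Rational(-83293705, 2964)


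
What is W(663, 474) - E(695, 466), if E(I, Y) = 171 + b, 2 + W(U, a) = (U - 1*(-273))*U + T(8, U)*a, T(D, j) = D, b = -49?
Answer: 624236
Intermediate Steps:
W(U, a) = -2 + 8*a + U*(273 + U) (W(U, a) = -2 + ((U - 1*(-273))*U + 8*a) = -2 + ((U + 273)*U + 8*a) = -2 + ((273 + U)*U + 8*a) = -2 + (U*(273 + U) + 8*a) = -2 + (8*a + U*(273 + U)) = -2 + 8*a + U*(273 + U))
E(I, Y) = 122 (E(I, Y) = 171 - 49 = 122)
W(663, 474) - E(695, 466) = (-2 + 663**2 + 8*474 + 273*663) - 1*122 = (-2 + 439569 + 3792 + 180999) - 122 = 624358 - 122 = 624236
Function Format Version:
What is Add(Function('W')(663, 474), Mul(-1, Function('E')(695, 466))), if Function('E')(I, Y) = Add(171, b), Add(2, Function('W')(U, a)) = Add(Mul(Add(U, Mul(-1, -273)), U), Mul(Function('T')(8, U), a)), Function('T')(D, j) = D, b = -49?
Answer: 624236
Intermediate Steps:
Function('W')(U, a) = Add(-2, Mul(8, a), Mul(U, Add(273, U))) (Function('W')(U, a) = Add(-2, Add(Mul(Add(U, Mul(-1, -273)), U), Mul(8, a))) = Add(-2, Add(Mul(Add(U, 273), U), Mul(8, a))) = Add(-2, Add(Mul(Add(273, U), U), Mul(8, a))) = Add(-2, Add(Mul(U, Add(273, U)), Mul(8, a))) = Add(-2, Add(Mul(8, a), Mul(U, Add(273, U)))) = Add(-2, Mul(8, a), Mul(U, Add(273, U))))
Function('E')(I, Y) = 122 (Function('E')(I, Y) = Add(171, -49) = 122)
Add(Function('W')(663, 474), Mul(-1, Function('E')(695, 466))) = Add(Add(-2, Pow(663, 2), Mul(8, 474), Mul(273, 663)), Mul(-1, 122)) = Add(Add(-2, 439569, 3792, 180999), -122) = Add(624358, -122) = 624236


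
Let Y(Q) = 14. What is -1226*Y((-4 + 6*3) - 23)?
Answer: -17164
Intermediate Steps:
-1226*Y((-4 + 6*3) - 23) = -1226*14 = -17164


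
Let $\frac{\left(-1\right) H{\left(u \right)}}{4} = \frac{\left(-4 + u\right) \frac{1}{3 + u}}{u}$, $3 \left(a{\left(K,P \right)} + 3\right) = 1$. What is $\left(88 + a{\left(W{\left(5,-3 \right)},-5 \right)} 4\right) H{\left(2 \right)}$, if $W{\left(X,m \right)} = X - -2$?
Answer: $\frac{928}{15} \approx 61.867$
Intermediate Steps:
$W{\left(X,m \right)} = 2 + X$ ($W{\left(X,m \right)} = X + 2 = 2 + X$)
$a{\left(K,P \right)} = - \frac{8}{3}$ ($a{\left(K,P \right)} = -3 + \frac{1}{3} \cdot 1 = -3 + \frac{1}{3} = - \frac{8}{3}$)
$H{\left(u \right)} = - \frac{4 \left(-4 + u\right)}{u \left(3 + u\right)}$ ($H{\left(u \right)} = - 4 \frac{\left(-4 + u\right) \frac{1}{3 + u}}{u} = - 4 \frac{\frac{1}{3 + u} \left(-4 + u\right)}{u} = - 4 \frac{-4 + u}{u \left(3 + u\right)} = - \frac{4 \left(-4 + u\right)}{u \left(3 + u\right)}$)
$\left(88 + a{\left(W{\left(5,-3 \right)},-5 \right)} 4\right) H{\left(2 \right)} = \left(88 - \frac{32}{3}\right) \frac{4 \left(4 - 2\right)}{2 \left(3 + 2\right)} = \left(88 - \frac{32}{3}\right) 4 \cdot \frac{1}{2} \cdot \frac{1}{5} \left(4 - 2\right) = \frac{232 \cdot 4 \cdot \frac{1}{2} \cdot \frac{1}{5} \cdot 2}{3} = \frac{232}{3} \cdot \frac{4}{5} = \frac{928}{15}$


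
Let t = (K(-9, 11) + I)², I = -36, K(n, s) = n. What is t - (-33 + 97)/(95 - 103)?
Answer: 2033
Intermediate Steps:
t = 2025 (t = (-9 - 36)² = (-45)² = 2025)
t - (-33 + 97)/(95 - 103) = 2025 - (-33 + 97)/(95 - 103) = 2025 - 64/(-8) = 2025 - 64*(-1)/8 = 2025 - 1*(-8) = 2025 + 8 = 2033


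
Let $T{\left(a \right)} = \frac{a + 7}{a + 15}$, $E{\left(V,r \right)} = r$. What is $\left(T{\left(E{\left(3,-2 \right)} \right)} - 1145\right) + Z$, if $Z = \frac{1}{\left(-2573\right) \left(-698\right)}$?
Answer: $- \frac{26723795507}{23347402} \approx -1144.6$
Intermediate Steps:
$Z = \frac{1}{1795954}$ ($Z = \left(- \frac{1}{2573}\right) \left(- \frac{1}{698}\right) = \frac{1}{1795954} \approx 5.5681 \cdot 10^{-7}$)
$T{\left(a \right)} = \frac{7 + a}{15 + a}$
$\left(T{\left(E{\left(3,-2 \right)} \right)} - 1145\right) + Z = \left(\frac{7 - 2}{15 - 2} - 1145\right) + \frac{1}{1795954} = \left(\frac{1}{13} \cdot 5 - 1145\right) + \frac{1}{1795954} = \left(\frac{5}{13} - 1145\right) + \frac{1}{1795954} = - \frac{14880}{13} + \frac{1}{1795954} = - \frac{26723795507}{23347402}$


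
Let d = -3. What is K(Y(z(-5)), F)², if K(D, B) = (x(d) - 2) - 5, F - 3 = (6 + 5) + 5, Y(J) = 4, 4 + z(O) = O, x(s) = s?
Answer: 100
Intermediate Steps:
z(O) = -4 + O
F = 19 (F = 3 + ((6 + 5) + 5) = 3 + (11 + 5) = 3 + 16 = 19)
K(D, B) = -10 (K(D, B) = (-3 - 2) - 5 = -5 - 5 = -10)
K(Y(z(-5)), F)² = (-10)² = 100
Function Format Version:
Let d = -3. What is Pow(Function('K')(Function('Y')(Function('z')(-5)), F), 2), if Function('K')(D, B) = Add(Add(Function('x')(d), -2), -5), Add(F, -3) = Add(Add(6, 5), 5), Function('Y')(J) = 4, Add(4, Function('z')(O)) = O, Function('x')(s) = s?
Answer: 100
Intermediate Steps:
Function('z')(O) = Add(-4, O)
F = 19 (F = Add(3, Add(Add(6, 5), 5)) = Add(3, Add(11, 5)) = Add(3, 16) = 19)
Function('K')(D, B) = -10 (Function('K')(D, B) = Add(Add(-3, -2), -5) = Add(-5, -5) = -10)
Pow(Function('K')(Function('Y')(Function('z')(-5)), F), 2) = Pow(-10, 2) = 100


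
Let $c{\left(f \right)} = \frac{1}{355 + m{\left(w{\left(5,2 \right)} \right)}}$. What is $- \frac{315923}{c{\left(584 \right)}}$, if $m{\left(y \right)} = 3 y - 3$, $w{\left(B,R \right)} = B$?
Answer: $-115943741$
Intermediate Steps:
$m{\left(y \right)} = -3 + 3 y$
$c{\left(f \right)} = \frac{1}{367}$ ($c{\left(f \right)} = \frac{1}{355 + \left(-3 + 3 \cdot 5\right)} = \frac{1}{355 + \left(-3 + 15\right)} = \frac{1}{355 + 12} = \frac{1}{367}$)
$- \frac{315923}{c{\left(584 \right)}} = - 315923 \frac{1}{\frac{1}{367}} = \left(-315923\right) 367 = -115943741$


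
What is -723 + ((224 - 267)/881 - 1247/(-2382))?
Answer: -1516249685/2098542 ≈ -722.53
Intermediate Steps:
-723 + ((224 - 267)/881 - 1247/(-2382)) = -723 + (-43*1/881 - 1247*(-1/2382)) = -723 + (-43/881 + 1247/2382) = -723 + 996181/2098542 = -1516249685/2098542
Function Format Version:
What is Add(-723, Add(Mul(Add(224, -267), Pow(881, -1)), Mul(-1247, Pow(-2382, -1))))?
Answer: Rational(-1516249685, 2098542) ≈ -722.53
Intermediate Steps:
Add(-723, Add(Mul(Add(224, -267), Pow(881, -1)), Mul(-1247, Pow(-2382, -1)))) = Add(-723, Add(Mul(-43, Rational(1, 881)), Mul(-1247, Rational(-1, 2382)))) = Add(-723, Add(Rational(-43, 881), Rational(1247, 2382))) = Add(-723, Rational(996181, 2098542)) = Rational(-1516249685, 2098542)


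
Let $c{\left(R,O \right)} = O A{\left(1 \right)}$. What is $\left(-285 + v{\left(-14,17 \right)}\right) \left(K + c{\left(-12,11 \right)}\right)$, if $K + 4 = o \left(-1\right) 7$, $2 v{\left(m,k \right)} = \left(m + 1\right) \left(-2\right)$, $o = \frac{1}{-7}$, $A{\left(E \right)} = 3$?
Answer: $-8160$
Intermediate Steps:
$o = - \frac{1}{7} \approx -0.14286$
$v{\left(m,k \right)} = -1 - m$ ($v{\left(m,k \right)} = \frac{\left(m + 1\right) \left(-2\right)}{2} = \frac{\left(1 + m\right) \left(-2\right)}{2} = \frac{-2 - 2 m}{2} = -1 - m$)
$c{\left(R,O \right)} = 3 O$ ($c{\left(R,O \right)} = O 3 = 3 O$)
$K = -3$ ($K = -4 + \left(- \frac{1}{7}\right) \left(-1\right) 7 = -4 + \frac{1}{7} \cdot 7 = -4 + 1 = -3$)
$\left(-285 + v{\left(-14,17 \right)}\right) \left(K + c{\left(-12,11 \right)}\right) = \left(-285 - -13\right) \left(-3 + 3 \cdot 11\right) = \left(-285 + \left(-1 + 14\right)\right) \left(-3 + 33\right) = \left(-285 + 13\right) 30 = \left(-272\right) 30 = -8160$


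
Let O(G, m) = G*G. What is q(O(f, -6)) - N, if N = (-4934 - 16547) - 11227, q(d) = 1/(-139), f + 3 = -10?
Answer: 4546411/139 ≈ 32708.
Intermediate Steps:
f = -13 (f = -3 - 10 = -13)
O(G, m) = G²
q(d) = -1/139
N = -32708 (N = -21481 - 11227 = -32708)
q(O(f, -6)) - N = -1/139 - 1*(-32708) = -1/139 + 32708 = 4546411/139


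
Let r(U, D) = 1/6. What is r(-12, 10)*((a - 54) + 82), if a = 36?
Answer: 32/3 ≈ 10.667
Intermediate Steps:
r(U, D) = ⅙
r(-12, 10)*((a - 54) + 82) = ((36 - 54) + 82)/6 = (-18 + 82)/6 = (⅙)*64 = 32/3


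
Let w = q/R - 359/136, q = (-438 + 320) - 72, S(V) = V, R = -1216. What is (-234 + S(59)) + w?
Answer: -96551/544 ≈ -177.48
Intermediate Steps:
q = -190 (q = -118 - 72 = -190)
w = -1351/544 (w = -190/(-1216) - 359/136 = -190*(-1/1216) - 359*1/136 = 5/32 - 359/136 = -1351/544 ≈ -2.4835)
(-234 + S(59)) + w = (-234 + 59) - 1351/544 = -175 - 1351/544 = -96551/544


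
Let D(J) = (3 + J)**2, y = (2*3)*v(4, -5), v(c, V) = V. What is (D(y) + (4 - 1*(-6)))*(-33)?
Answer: -24387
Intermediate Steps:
y = -30 (y = (2*3)*(-5) = 6*(-5) = -30)
(D(y) + (4 - 1*(-6)))*(-33) = ((3 - 30)**2 + (4 - 1*(-6)))*(-33) = ((-27)**2 + (4 + 6))*(-33) = (729 + 10)*(-33) = 739*(-33) = -24387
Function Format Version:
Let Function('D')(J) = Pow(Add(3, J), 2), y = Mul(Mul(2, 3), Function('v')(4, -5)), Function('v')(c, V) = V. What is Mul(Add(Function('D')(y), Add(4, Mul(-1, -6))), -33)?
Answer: -24387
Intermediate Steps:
y = -30 (y = Mul(Mul(2, 3), -5) = Mul(6, -5) = -30)
Mul(Add(Function('D')(y), Add(4, Mul(-1, -6))), -33) = Mul(Add(Pow(Add(3, -30), 2), Add(4, Mul(-1, -6))), -33) = Mul(Add(Pow(-27, 2), Add(4, 6)), -33) = Mul(Add(729, 10), -33) = Mul(739, -33) = -24387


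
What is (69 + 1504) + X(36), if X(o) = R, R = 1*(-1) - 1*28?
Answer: 1544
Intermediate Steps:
R = -29 (R = -1 - 28 = -29)
X(o) = -29
(69 + 1504) + X(36) = (69 + 1504) - 29 = 1573 - 29 = 1544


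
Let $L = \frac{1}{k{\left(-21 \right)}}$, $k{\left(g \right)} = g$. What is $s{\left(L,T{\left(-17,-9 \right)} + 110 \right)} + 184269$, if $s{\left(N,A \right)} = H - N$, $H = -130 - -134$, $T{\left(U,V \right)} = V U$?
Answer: $\frac{3869734}{21} \approx 1.8427 \cdot 10^{5}$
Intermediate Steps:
$T{\left(U,V \right)} = U V$
$H = 4$ ($H = -130 + 134 = 4$)
$L = - \frac{1}{21}$ ($L = \frac{1}{-21} = - \frac{1}{21} \approx -0.047619$)
$s{\left(N,A \right)} = 4 - N$
$s{\left(L,T{\left(-17,-9 \right)} + 110 \right)} + 184269 = \left(4 - - \frac{1}{21}\right) + 184269 = \left(4 + \frac{1}{21}\right) + 184269 = \frac{85}{21} + 184269 = \frac{3869734}{21}$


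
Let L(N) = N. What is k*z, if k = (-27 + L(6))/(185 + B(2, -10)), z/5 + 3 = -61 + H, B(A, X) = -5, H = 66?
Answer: -7/6 ≈ -1.1667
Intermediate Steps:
z = 10 (z = -15 + 5*(-61 + 66) = -15 + 5*5 = -15 + 25 = 10)
k = -7/60 (k = (-27 + 6)/(185 - 5) = -21/180 = -21*1/180 = -7/60 ≈ -0.11667)
k*z = -7/60*10 = -7/6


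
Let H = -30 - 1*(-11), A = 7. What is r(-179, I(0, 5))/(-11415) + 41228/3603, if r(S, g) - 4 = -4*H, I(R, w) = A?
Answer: 10451764/913961 ≈ 11.436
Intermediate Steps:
I(R, w) = 7
H = -19 (H = -30 + 11 = -19)
r(S, g) = 80 (r(S, g) = 4 - 4*(-19) = 4 + 76 = 80)
r(-179, I(0, 5))/(-11415) + 41228/3603 = 80/(-11415) + 41228/3603 = 80*(-1/11415) + 41228*(1/3603) = -16/2283 + 41228/3603 = 10451764/913961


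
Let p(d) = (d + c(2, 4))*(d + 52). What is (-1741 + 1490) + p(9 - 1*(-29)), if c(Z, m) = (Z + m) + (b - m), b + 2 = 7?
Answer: 3799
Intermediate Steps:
b = 5 (b = -2 + 7 = 5)
c(Z, m) = 5 + Z (c(Z, m) = (Z + m) + (5 - m) = 5 + Z)
p(d) = (7 + d)*(52 + d) (p(d) = (d + (5 + 2))*(d + 52) = (d + 7)*(52 + d) = (7 + d)*(52 + d))
(-1741 + 1490) + p(9 - 1*(-29)) = (-1741 + 1490) + (364 + (9 - 1*(-29))² + 59*(9 - 1*(-29))) = -251 + (364 + (9 + 29)² + 59*(9 + 29)) = -251 + (364 + 38² + 59*38) = -251 + (364 + 1444 + 2242) = -251 + 4050 = 3799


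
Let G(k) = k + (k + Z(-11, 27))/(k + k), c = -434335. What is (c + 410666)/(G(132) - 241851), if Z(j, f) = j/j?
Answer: 6248616/63813683 ≈ 0.097920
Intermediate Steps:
Z(j, f) = 1
G(k) = k + (1 + k)/(2*k) (G(k) = k + (k + 1)/(k + k) = k + (1 + k)/((2*k)) = k + (1 + k)*(1/(2*k)) = k + (1 + k)/(2*k))
(c + 410666)/(G(132) - 241851) = (-434335 + 410666)/((1/2 + 132 + (1/2)/132) - 241851) = -23669/((1/2 + 132 + (1/2)*(1/132)) - 241851) = -23669/((1/2 + 132 + 1/264) - 241851) = -23669/(34981/264 - 241851) = -23669/(-63813683/264) = -23669*(-264/63813683) = 6248616/63813683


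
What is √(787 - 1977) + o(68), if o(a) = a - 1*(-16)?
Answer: 84 + I*√1190 ≈ 84.0 + 34.496*I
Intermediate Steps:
o(a) = 16 + a (o(a) = a + 16 = 16 + a)
√(787 - 1977) + o(68) = √(787 - 1977) + (16 + 68) = √(-1190) + 84 = I*√1190 + 84 = 84 + I*√1190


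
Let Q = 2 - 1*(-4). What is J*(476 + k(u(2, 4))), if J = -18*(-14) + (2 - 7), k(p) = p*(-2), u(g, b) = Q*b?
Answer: 105716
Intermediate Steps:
Q = 6 (Q = 2 + 4 = 6)
u(g, b) = 6*b
k(p) = -2*p
J = 247 (J = 252 - 5 = 247)
J*(476 + k(u(2, 4))) = 247*(476 - 12*4) = 247*(476 - 2*24) = 247*(476 - 48) = 247*428 = 105716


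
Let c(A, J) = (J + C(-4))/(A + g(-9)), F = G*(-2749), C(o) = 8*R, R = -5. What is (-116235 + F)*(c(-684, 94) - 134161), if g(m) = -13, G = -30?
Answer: 3157374300315/697 ≈ 4.5299e+9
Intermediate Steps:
C(o) = -40 (C(o) = 8*(-5) = -40)
F = 82470 (F = -30*(-2749) = 82470)
c(A, J) = (-40 + J)/(-13 + A) (c(A, J) = (J - 40)/(A - 13) = (-40 + J)/(-13 + A))
(-116235 + F)*(c(-684, 94) - 134161) = (-116235 + 82470)*((-40 + 94)/(-13 - 684) - 134161) = -33765*(54/(-697) - 134161) = -33765*(-1/697*54 - 134161) = -33765*(-54/697 - 134161) = -33765*(-93510271/697) = 3157374300315/697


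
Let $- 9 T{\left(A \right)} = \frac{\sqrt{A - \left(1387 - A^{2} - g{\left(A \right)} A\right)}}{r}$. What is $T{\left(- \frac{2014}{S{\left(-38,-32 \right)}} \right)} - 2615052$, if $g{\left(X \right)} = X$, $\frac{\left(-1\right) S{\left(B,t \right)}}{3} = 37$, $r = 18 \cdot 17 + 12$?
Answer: $-2615052 - \frac{i \sqrt{8753281}}{317682} \approx -2.6151 \cdot 10^{6} - 0.0093131 i$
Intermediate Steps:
$r = 318$ ($r = 306 + 12 = 318$)
$S{\left(B,t \right)} = -111$ ($S{\left(B,t \right)} = \left(-3\right) 37 = -111$)
$T{\left(A \right)} = - \frac{\sqrt{-1387 + A + 2 A^{2}}}{2862}$ ($T{\left(A \right)} = - \frac{\sqrt{A - \left(1387 - A^{2} - A A\right)} \frac{1}{318}}{9} = - \frac{\sqrt{A + \left(\left(A^{2} + A^{2}\right) - 1387\right)} \frac{1}{318}}{9} = - \frac{\sqrt{A + \left(2 A^{2} - 1387\right)} \frac{1}{318}}{9} = - \frac{\sqrt{A + \left(-1387 + 2 A^{2}\right)} \frac{1}{318}}{9} = - \frac{\sqrt{-1387 + A + 2 A^{2}} \cdot \frac{1}{318}}{9} = - \frac{\frac{1}{318} \sqrt{-1387 + A + 2 A^{2}}}{9} = - \frac{\sqrt{-1387 + A + 2 A^{2}}}{2862}$)
$T{\left(- \frac{2014}{S{\left(-38,-32 \right)}} \right)} - 2615052 = - \frac{\sqrt{-1387 - \frac{2014}{-111} + 2 \left(- \frac{2014}{-111}\right)^{2}}}{2862} - 2615052 = - \frac{\sqrt{-1387 - - \frac{2014}{111} + 2 \left(\left(-2014\right) \left(- \frac{1}{111}\right)\right)^{2}}}{2862} - 2615052 = - \frac{\sqrt{-1387 + \frac{2014}{111} + 2 \left(\frac{2014}{111}\right)^{2}}}{2862} - 2615052 = - \frac{\sqrt{-1387 + \frac{2014}{111} + 2 \cdot \frac{4056196}{12321}}}{2862} - 2615052 = - \frac{\sqrt{-1387 + \frac{2014}{111} + \frac{8112392}{12321}}}{2862} - 2615052 = - \frac{\sqrt{- \frac{8753281}{12321}}}{2862} - 2615052 = - \frac{\frac{1}{111} i \sqrt{8753281}}{2862} - 2615052 = - \frac{i \sqrt{8753281}}{317682} - 2615052 = -2615052 - \frac{i \sqrt{8753281}}{317682}$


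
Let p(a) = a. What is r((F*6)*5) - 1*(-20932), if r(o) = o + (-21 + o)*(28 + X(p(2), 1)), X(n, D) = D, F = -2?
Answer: 18523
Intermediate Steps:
r(o) = -609 + 30*o (r(o) = o + (-21 + o)*(28 + 1) = o + (-21 + o)*29 = o + (-609 + 29*o) = -609 + 30*o)
r((F*6)*5) - 1*(-20932) = (-609 + 30*(-2*6*5)) - 1*(-20932) = (-609 + 30*(-12*5)) + 20932 = (-609 + 30*(-60)) + 20932 = (-609 - 1800) + 20932 = -2409 + 20932 = 18523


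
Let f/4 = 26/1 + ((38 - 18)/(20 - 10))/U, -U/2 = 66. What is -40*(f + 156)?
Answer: -343120/33 ≈ -10398.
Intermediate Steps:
U = -132 (U = -2*66 = -132)
f = 3430/33 (f = 4*(26/1 + ((38 - 18)/(20 - 10))/(-132)) = 4*(26*1 + (20/10)*(-1/132)) = 4*(26 + (20*(⅒))*(-1/132)) = 4*(26 + 2*(-1/132)) = 4*(26 - 1/66) = 4*(1715/66) = 3430/33 ≈ 103.94)
-40*(f + 156) = -40*(3430/33 + 156) = -40*8578/33 = -343120/33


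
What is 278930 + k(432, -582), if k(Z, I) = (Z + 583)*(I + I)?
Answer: -902530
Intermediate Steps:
k(Z, I) = 2*I*(583 + Z) (k(Z, I) = (583 + Z)*(2*I) = 2*I*(583 + Z))
278930 + k(432, -582) = 278930 + 2*(-582)*(583 + 432) = 278930 + 2*(-582)*1015 = 278930 - 1181460 = -902530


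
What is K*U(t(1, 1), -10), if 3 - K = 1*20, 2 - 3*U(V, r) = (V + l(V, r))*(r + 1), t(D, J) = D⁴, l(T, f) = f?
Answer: 1343/3 ≈ 447.67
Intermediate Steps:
U(V, r) = ⅔ - (1 + r)*(V + r)/3 (U(V, r) = ⅔ - (V + r)*(r + 1)/3 = ⅔ - (V + r)*(1 + r)/3 = ⅔ - (1 + r)*(V + r)/3)
K = -17 (K = 3 - 20 = -17)
K*U(t(1, 1), -10) = -17*(⅔ - ⅓*1⁴ - ⅓*(-10) - ⅓*(-10)² - ⅓*1⁴*(-10)) = -17*(⅔ - ⅓*1 + 10/3 - ⅓*100 - ⅓*1*(-10)) = -17*(⅔ - ⅓ + 10/3 - 100/3 + 10/3) = -17*(-79/3) = 1343/3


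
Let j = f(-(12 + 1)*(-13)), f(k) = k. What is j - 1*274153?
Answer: -273984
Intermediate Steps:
j = 169 (j = -(12 + 1)*(-13) = -13*(-13) = -1*(-169) = 169)
j - 1*274153 = 169 - 1*274153 = 169 - 274153 = -273984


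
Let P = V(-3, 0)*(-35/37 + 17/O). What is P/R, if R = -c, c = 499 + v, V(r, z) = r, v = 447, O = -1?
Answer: -996/17501 ≈ -0.056911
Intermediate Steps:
c = 946 (c = 499 + 447 = 946)
P = 1992/37 (P = -3*(-35/37 + 17/(-1)) = -3*(-35*1/37 + 17*(-1)) = -3*(-35/37 - 17) = -3*(-664/37) = 1992/37 ≈ 53.838)
R = -946 (R = -1*946 = -946)
P/R = (1992/37)/(-946) = (1992/37)*(-1/946) = -996/17501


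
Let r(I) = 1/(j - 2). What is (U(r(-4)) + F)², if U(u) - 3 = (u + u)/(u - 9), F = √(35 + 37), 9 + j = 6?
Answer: 42988/529 + 840*√2/23 ≈ 132.91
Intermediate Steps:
j = -3 (j = -9 + 6 = -3)
F = 6*√2 (F = √72 = 6*√2 ≈ 8.4853)
r(I) = -⅕ (r(I) = 1/(-3 - 2) = 1/(-5) = -⅕)
U(u) = 3 + 2*u/(-9 + u) (U(u) = 3 + (u + u)/(u - 9) = 3 + (2*u)/(-9 + u) = 3 + 2*u/(-9 + u))
(U(r(-4)) + F)² = ((-27 + 5*(-⅕))/(-9 - ⅕) + 6*√2)² = ((-27 - 1)/(-46/5) + 6*√2)² = (-5/46*(-28) + 6*√2)² = (70/23 + 6*√2)²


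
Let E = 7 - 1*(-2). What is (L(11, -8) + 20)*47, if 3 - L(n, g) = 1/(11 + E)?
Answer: 21573/20 ≈ 1078.7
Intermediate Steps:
E = 9 (E = 7 + 2 = 9)
L(n, g) = 59/20 (L(n, g) = 3 - 1/(11 + 9) = 3 - 1/20 = 59/20)
(L(11, -8) + 20)*47 = (59/20 + 20)*47 = (459/20)*47 = 21573/20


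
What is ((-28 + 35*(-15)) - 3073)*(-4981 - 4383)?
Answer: 33953864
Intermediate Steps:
((-28 + 35*(-15)) - 3073)*(-4981 - 4383) = ((-28 - 525) - 3073)*(-9364) = (-553 - 3073)*(-9364) = -3626*(-9364) = 33953864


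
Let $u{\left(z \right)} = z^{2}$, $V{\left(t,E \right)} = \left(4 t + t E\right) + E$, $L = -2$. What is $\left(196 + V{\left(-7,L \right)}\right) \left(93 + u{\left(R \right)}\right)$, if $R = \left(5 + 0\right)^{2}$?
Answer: $129240$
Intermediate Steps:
$R = 25$ ($R = 5^{2} = 25$)
$V{\left(t,E \right)} = E + 4 t + E t$ ($V{\left(t,E \right)} = \left(4 t + E t\right) + E = E + 4 t + E t$)
$\left(196 + V{\left(-7,L \right)}\right) \left(93 + u{\left(R \right)}\right) = \left(196 - 16\right) \left(93 + 25^{2}\right) = \left(196 - 16\right) \left(93 + 625\right) = \left(196 - 16\right) 718 = 180 \cdot 718 = 129240$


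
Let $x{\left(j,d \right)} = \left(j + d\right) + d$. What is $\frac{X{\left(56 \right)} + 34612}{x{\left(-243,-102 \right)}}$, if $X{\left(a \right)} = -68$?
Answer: $- \frac{34544}{447} \approx -77.28$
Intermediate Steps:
$x{\left(j,d \right)} = j + 2 d$ ($x{\left(j,d \right)} = \left(d + j\right) + d = j + 2 d$)
$\frac{X{\left(56 \right)} + 34612}{x{\left(-243,-102 \right)}} = \frac{-68 + 34612}{-243 + 2 \left(-102\right)} = \frac{34544}{-243 - 204} = \frac{34544}{-447} = 34544 \left(- \frac{1}{447}\right) = - \frac{34544}{447}$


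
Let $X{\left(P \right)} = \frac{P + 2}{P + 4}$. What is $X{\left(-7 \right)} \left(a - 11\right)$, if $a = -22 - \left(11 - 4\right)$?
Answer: $- \frac{200}{3} \approx -66.667$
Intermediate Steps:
$X{\left(P \right)} = \frac{2 + P}{4 + P}$
$a = -29$ ($a = -22 - 7 = -29$)
$X{\left(-7 \right)} \left(a - 11\right) = \frac{2 - 7}{4 - 7} \left(-29 - 11\right) = \frac{1}{-3} \left(-5\right) \left(-40\right) = \left(- \frac{1}{3}\right) \left(-5\right) \left(-40\right) = \frac{5}{3} \left(-40\right) = - \frac{200}{3}$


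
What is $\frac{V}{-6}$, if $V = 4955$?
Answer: $- \frac{4955}{6} \approx -825.83$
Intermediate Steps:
$\frac{V}{-6} = \frac{1}{-6} \cdot 4955 = \left(- \frac{1}{6}\right) 4955 = - \frac{4955}{6}$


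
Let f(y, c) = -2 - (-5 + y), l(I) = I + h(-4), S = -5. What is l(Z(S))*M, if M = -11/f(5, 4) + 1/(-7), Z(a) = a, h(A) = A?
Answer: -675/14 ≈ -48.214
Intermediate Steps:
l(I) = -4 + I (l(I) = I - 4 = -4 + I)
f(y, c) = 3 - y (f(y, c) = -2 + (5 - y) = 3 - y)
M = 75/14 (M = -11/(3 - 1*5) + 1/(-7) = -11/(3 - 5) + 1*(-1/7) = -11/(-2) - 1/7 = -11*(-1/2) - 1/7 = 11/2 - 1/7 = 75/14 ≈ 5.3571)
l(Z(S))*M = (-4 - 5)*(75/14) = -9*75/14 = -675/14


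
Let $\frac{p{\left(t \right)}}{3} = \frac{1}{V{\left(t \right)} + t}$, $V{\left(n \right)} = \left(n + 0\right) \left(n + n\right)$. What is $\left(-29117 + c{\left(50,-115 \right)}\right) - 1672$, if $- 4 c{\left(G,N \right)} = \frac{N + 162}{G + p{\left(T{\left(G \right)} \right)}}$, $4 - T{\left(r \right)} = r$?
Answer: $- \frac{12888558505}{418606} \approx -30789.0$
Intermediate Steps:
$V{\left(n \right)} = 2 n^{2}$ ($V{\left(n \right)} = n 2 n = 2 n^{2}$)
$T{\left(r \right)} = 4 - r$
$p{\left(t \right)} = \frac{3}{t + 2 t^{2}}$ ($p{\left(t \right)} = \frac{3}{2 t^{2} + t} = \frac{3}{t + 2 t^{2}}$)
$c{\left(G,N \right)} = - \frac{162 + N}{4 \left(G + \frac{3}{\left(4 - G\right) \left(9 - 2 G\right)}\right)}$ ($c{\left(G,N \right)} = - \frac{\left(N + 162\right) \frac{1}{G + \frac{3}{\left(4 - G\right) \left(1 + 2 \left(4 - G\right)\right)}}}{4} = - \frac{\left(162 + N\right) \frac{1}{G + \frac{3}{\left(4 - G\right) \left(1 - \left(-8 + 2 G\right)\right)}}}{4} = - \frac{\left(162 + N\right) \frac{1}{G + \frac{3}{\left(4 - G\right) \left(9 - 2 G\right)}}}{4} = - \frac{\frac{1}{G + \frac{3}{\left(4 - G\right) \left(9 - 2 G\right)}} \left(162 + N\right)}{4} = - \frac{162 + N}{4 \left(G + \frac{3}{\left(4 - G\right) \left(9 - 2 G\right)}\right)}$)
$\left(-29117 + c{\left(50,-115 \right)}\right) - 1672 = \left(-29117 - \frac{\left(162 - 115\right) \left(4 - 50 + 2 \left(-4 + 50\right)^{2}\right)}{12 + 4 \cdot 50 \left(4 - 50 + 2 \left(-4 + 50\right)^{2}\right)}\right) - 1672 = \left(-29117 - \frac{1}{12 + 4 \cdot 50 \left(4 - 50 + 2 \cdot 46^{2}\right)} 47 \left(4 - 50 + 2 \cdot 46^{2}\right)\right) - 1672 = \left(-29117 - \frac{1}{12 + 4 \cdot 50 \left(4 - 50 + 2 \cdot 2116\right)} 47 \left(4 - 50 + 2 \cdot 2116\right)\right) - 1672 = \left(-29117 - \frac{1}{12 + 4 \cdot 50 \left(4 - 50 + 4232\right)} 47 \left(4 - 50 + 4232\right)\right) - 1672 = \left(-29117 - \frac{1}{12 + 4 \cdot 50 \cdot 4186} \cdot 47 \cdot 4186\right) - 1672 = \left(-29117 - \frac{1}{12 + 837200} \cdot 47 \cdot 4186\right) - 1672 = \left(-29117 - \frac{1}{837212} \cdot 47 \cdot 4186\right) - 1672 = \left(-29117 - \frac{98371}{418606}\right) - 1672 = - \frac{12188649273}{418606} - 1672 = - \frac{12888558505}{418606}$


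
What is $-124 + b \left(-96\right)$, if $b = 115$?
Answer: $-11164$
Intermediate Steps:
$-124 + b \left(-96\right) = -124 + 115 \left(-96\right) = -124 - 11040 = -11164$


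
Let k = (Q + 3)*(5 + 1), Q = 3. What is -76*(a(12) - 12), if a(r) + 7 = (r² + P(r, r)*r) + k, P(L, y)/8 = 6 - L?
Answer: 31540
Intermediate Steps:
P(L, y) = 48 - 8*L (P(L, y) = 8*(6 - L) = 48 - 8*L)
k = 36 (k = (3 + 3)*(5 + 1) = 6*6 = 36)
a(r) = 29 + r² + r*(48 - 8*r) (a(r) = -7 + ((r² + (48 - 8*r)*r) + 36) = -7 + ((r² + r*(48 - 8*r)) + 36) = -7 + (36 + r² + r*(48 - 8*r)) = 29 + r² + r*(48 - 8*r))
-76*(a(12) - 12) = -76*((29 - 7*12² + 48*12) - 12) = -76*((29 - 7*144 + 576) - 12) = -76*((29 - 1008 + 576) - 12) = -76*(-403 - 12) = -76*(-415) = 31540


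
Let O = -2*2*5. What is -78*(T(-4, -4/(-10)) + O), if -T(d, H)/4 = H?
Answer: 8424/5 ≈ 1684.8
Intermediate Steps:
O = -20 (O = -4*5 = -20)
T(d, H) = -4*H
-78*(T(-4, -4/(-10)) + O) = -78*(-(-16)/(-10) - 20) = -78*(-(-16)*(-1)/10 - 20) = -78*(-4*2/5 - 20) = -78*(-8/5 - 20) = -78*(-108/5) = 8424/5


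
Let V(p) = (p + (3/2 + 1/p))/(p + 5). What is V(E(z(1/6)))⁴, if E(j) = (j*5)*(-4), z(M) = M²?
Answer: 35153041/25600000000 ≈ 0.0013732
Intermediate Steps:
E(j) = -20*j (E(j) = (5*j)*(-4) = -20*j)
V(p) = (3/2 + p + 1/p)/(5 + p) (V(p) = (p + (3*(½) + 1/p))/(5 + p) = (p + (3/2 + 1/p))/(5 + p) = (3/2 + p + 1/p)/(5 + p))
V(E(z(1/6)))⁴ = ((1 + (-20*(1/6)²)² + 3*(-20*(1/6)²)/2)/(((-20*(1/6)²))*(5 - 20*(1/6)²)))⁴ = ((1 + (-20*(1*(⅙))²)² + 3*(-20*(1*(⅙))²)/2)/(((-20*(1*(⅙))²))*(5 - 20*(1*(⅙))²)))⁴ = ((1 + (-20*(⅙)²)² + 3*(-20*(⅙)²)/2)/(((-20*(⅙)²))*(5 - 20*(⅙)²)))⁴ = ((1 + (-20*1/36)² + 3*(-20*1/36)/2)/(((-20*1/36))*(5 - 20*1/36)))⁴ = ((1 + (-5/9)² + (3/2)*(-5/9))/((-5/9)*(5 - 5/9)))⁴ = (-9*(1 + 25/81 - ⅚)/(5*40/9))⁴ = (-9/5*9/40*77/162)⁴ = (-77/400)⁴ = 35153041/25600000000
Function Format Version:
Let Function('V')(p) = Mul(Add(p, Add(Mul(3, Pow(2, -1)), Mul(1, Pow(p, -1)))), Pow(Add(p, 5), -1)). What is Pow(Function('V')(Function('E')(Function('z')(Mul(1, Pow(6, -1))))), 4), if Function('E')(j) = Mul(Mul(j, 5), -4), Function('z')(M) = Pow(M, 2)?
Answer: Rational(35153041, 25600000000) ≈ 0.0013732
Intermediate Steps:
Function('E')(j) = Mul(-20, j) (Function('E')(j) = Mul(Mul(5, j), -4) = Mul(-20, j))
Function('V')(p) = Mul(Pow(Add(5, p), -1), Add(Rational(3, 2), p, Pow(p, -1))) (Function('V')(p) = Mul(Add(p, Add(Mul(3, Rational(1, 2)), Pow(p, -1))), Pow(Add(5, p), -1)) = Mul(Add(p, Add(Rational(3, 2), Pow(p, -1))), Pow(Add(5, p), -1)) = Mul(Add(Rational(3, 2), p, Pow(p, -1)), Pow(Add(5, p), -1)) = Mul(Pow(Add(5, p), -1), Add(Rational(3, 2), p, Pow(p, -1))))
Pow(Function('V')(Function('E')(Function('z')(Mul(1, Pow(6, -1))))), 4) = Pow(Mul(Pow(Mul(-20, Pow(Mul(1, Pow(6, -1)), 2)), -1), Pow(Add(5, Mul(-20, Pow(Mul(1, Pow(6, -1)), 2))), -1), Add(1, Pow(Mul(-20, Pow(Mul(1, Pow(6, -1)), 2)), 2), Mul(Rational(3, 2), Mul(-20, Pow(Mul(1, Pow(6, -1)), 2))))), 4) = Pow(Mul(Pow(Mul(-20, Pow(Mul(1, Rational(1, 6)), 2)), -1), Pow(Add(5, Mul(-20, Pow(Mul(1, Rational(1, 6)), 2))), -1), Add(1, Pow(Mul(-20, Pow(Mul(1, Rational(1, 6)), 2)), 2), Mul(Rational(3, 2), Mul(-20, Pow(Mul(1, Rational(1, 6)), 2))))), 4) = Pow(Mul(Pow(Mul(-20, Pow(Rational(1, 6), 2)), -1), Pow(Add(5, Mul(-20, Pow(Rational(1, 6), 2))), -1), Add(1, Pow(Mul(-20, Pow(Rational(1, 6), 2)), 2), Mul(Rational(3, 2), Mul(-20, Pow(Rational(1, 6), 2))))), 4) = Pow(Mul(Pow(Mul(-20, Rational(1, 36)), -1), Pow(Add(5, Mul(-20, Rational(1, 36))), -1), Add(1, Pow(Mul(-20, Rational(1, 36)), 2), Mul(Rational(3, 2), Mul(-20, Rational(1, 36))))), 4) = Pow(Mul(Pow(Rational(-5, 9), -1), Pow(Add(5, Rational(-5, 9)), -1), Add(1, Pow(Rational(-5, 9), 2), Mul(Rational(3, 2), Rational(-5, 9)))), 4) = Pow(Mul(Rational(-9, 5), Pow(Rational(40, 9), -1), Add(1, Rational(25, 81), Rational(-5, 6))), 4) = Pow(Mul(Rational(-9, 5), Rational(9, 40), Rational(77, 162)), 4) = Pow(Rational(-77, 400), 4) = Rational(35153041, 25600000000)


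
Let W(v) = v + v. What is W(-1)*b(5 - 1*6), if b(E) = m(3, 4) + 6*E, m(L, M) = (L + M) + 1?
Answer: -4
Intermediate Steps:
W(v) = 2*v
m(L, M) = 1 + L + M
b(E) = 8 + 6*E (b(E) = (1 + 3 + 4) + 6*E = 8 + 6*E)
W(-1)*b(5 - 1*6) = (2*(-1))*(8 + 6*(5 - 1*6)) = -2*(8 + 6*(5 - 6)) = -2*(8 + 6*(-1)) = -2*(8 - 6) = -2*2 = -4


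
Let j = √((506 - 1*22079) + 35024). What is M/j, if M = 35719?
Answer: 35719*√13451/13451 ≈ 307.98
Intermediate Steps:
j = √13451 (j = √((506 - 22079) + 35024) = √(-21573 + 35024) = √13451 ≈ 115.98)
M/j = 35719/(√13451) = 35719*(√13451/13451) = 35719*√13451/13451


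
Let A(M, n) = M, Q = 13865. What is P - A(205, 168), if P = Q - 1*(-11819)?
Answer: 25479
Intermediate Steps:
P = 25684 (P = 13865 - 1*(-11819) = 13865 + 11819 = 25684)
P - A(205, 168) = 25684 - 1*205 = 25684 - 205 = 25479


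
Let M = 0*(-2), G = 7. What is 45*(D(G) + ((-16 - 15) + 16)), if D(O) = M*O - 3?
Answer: -810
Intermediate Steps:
M = 0
D(O) = -3 (D(O) = 0*O - 3 = 0 - 3 = -3)
45*(D(G) + ((-16 - 15) + 16)) = 45*(-3 + ((-16 - 15) + 16)) = 45*(-3 + (-31 + 16)) = 45*(-3 - 15) = 45*(-18) = -810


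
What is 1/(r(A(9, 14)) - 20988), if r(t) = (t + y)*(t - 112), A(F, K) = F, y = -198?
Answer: -1/1521 ≈ -0.00065746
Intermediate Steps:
r(t) = (-198 + t)*(-112 + t) (r(t) = (t - 198)*(t - 112) = (-198 + t)*(-112 + t))
1/(r(A(9, 14)) - 20988) = 1/((22176 + 9² - 310*9) - 20988) = 1/((22176 + 81 - 2790) - 20988) = 1/(19467 - 20988) = 1/(-1521) = -1/1521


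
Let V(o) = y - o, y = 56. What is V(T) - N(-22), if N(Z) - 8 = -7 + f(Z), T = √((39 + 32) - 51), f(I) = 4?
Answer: 51 - 2*√5 ≈ 46.528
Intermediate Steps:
T = 2*√5 (T = √(71 - 51) = √20 = 2*√5 ≈ 4.4721)
V(o) = 56 - o
N(Z) = 5 (N(Z) = 8 + (-7 + 4) = 8 - 3 = 5)
V(T) - N(-22) = (56 - 2*√5) - 1*5 = (56 - 2*√5) - 5 = 51 - 2*√5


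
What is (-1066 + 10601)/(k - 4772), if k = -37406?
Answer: -9535/42178 ≈ -0.22607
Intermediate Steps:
(-1066 + 10601)/(k - 4772) = (-1066 + 10601)/(-37406 - 4772) = 9535/(-42178) = 9535*(-1/42178) = -9535/42178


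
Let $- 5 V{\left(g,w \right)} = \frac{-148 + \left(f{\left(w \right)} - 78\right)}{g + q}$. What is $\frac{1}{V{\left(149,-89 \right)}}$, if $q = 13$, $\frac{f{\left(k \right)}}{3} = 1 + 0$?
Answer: $\frac{810}{223} \approx 3.6323$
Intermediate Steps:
$f{\left(k \right)} = 3$ ($f{\left(k \right)} = 3 \left(1 + 0\right) = 3 \cdot 1 = 3$)
$V{\left(g,w \right)} = \frac{223}{5 \left(13 + g\right)}$ ($V{\left(g,w \right)} = - \frac{\left(-148 + \left(3 - 78\right)\right) \frac{1}{g + 13}}{5} = - \frac{\left(-148 + \left(3 - 78\right)\right) \frac{1}{13 + g}}{5} = - \frac{\left(-148 - 75\right) \frac{1}{13 + g}}{5} = - \frac{\left(-223\right) \frac{1}{13 + g}}{5} = \frac{223}{5 \left(13 + g\right)}$)
$\frac{1}{V{\left(149,-89 \right)}} = \frac{1}{\frac{223}{5} \frac{1}{13 + 149}} = \frac{1}{\frac{223}{5} \cdot \frac{1}{162}} = \frac{1}{\frac{223}{810}} = \frac{810}{223}$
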